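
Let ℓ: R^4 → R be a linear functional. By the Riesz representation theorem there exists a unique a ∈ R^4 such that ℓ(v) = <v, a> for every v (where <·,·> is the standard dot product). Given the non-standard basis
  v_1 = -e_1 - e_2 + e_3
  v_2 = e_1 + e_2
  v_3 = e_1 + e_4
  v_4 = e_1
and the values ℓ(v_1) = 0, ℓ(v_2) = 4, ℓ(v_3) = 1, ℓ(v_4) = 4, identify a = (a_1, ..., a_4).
a = (4, 0, 4, -3)

Write a = (a_1, ..., a_4) in the standard basis. For each basis vector v_i, ℓ(v_i) = <v_i, a> is a linear equation in the a_j's. Collect the n equations into a matrix system V a = ℓ, where row i of V is v_i (expressed in the standard basis). Since V is invertible (lower-triangular with 1s on the diagonal, up to permutation), solve by back-substitution:
  V =
[[-1, -1, 1, 0],
 [1, 1, 0, 0],
 [1, 0, 0, 1],
 [1, 0, 0, 0]]
  V a = (0, 4, 1, 4)
Solving gives a = (4, 0, 4, -3).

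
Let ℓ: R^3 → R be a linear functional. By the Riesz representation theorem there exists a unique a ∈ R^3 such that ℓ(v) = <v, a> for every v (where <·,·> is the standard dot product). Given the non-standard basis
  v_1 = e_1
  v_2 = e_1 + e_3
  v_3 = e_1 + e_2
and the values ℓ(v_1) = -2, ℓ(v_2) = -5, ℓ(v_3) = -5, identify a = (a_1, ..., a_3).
a = (-2, -3, -3)

Write a = (a_1, ..., a_3) in the standard basis. For each basis vector v_i, ℓ(v_i) = <v_i, a> is a linear equation in the a_j's. Collect the n equations into a matrix system V a = ℓ, where row i of V is v_i (expressed in the standard basis). Since V is invertible (lower-triangular with 1s on the diagonal, up to permutation), solve by back-substitution:
  V =
[[1, 0, 0],
 [1, 0, 1],
 [1, 1, 0]]
  V a = (-2, -5, -5)
Solving gives a = (-2, -3, -3).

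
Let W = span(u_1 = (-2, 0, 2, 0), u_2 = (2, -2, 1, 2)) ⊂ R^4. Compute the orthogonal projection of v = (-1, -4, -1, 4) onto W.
proj_W(v) = (39/25, -52/25, 39/25, 52/25)

Set up U = [u_1 | ... | u_2] ∈ R^(4×2). The projector onto W = col(U) is P = U (U^T U)^(-1) U^T.
Compute U^T U =
  [8, -2]
  [-2, 13],
and U^T v = (0, 13).
Solve U^T U · c = U^T v for the coefficients: c = (13/50, 26/25). The projection is proj_W(v) = U c.
Check: (v - proj_W(v)) · u_1 = 0  (should be 0).
Check: (v - proj_W(v)) · u_2 = 0  (should be 0).
Result: proj_W(v) = (39/25, -52/25, 39/25, 52/25).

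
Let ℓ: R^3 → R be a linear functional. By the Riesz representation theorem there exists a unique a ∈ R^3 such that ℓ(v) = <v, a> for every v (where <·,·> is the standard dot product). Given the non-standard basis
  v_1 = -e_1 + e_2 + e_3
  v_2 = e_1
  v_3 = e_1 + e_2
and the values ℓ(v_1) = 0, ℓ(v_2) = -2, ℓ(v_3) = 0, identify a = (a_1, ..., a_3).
a = (-2, 2, -4)

Write a = (a_1, ..., a_3) in the standard basis. For each basis vector v_i, ℓ(v_i) = <v_i, a> is a linear equation in the a_j's. Collect the n equations into a matrix system V a = ℓ, where row i of V is v_i (expressed in the standard basis). Since V is invertible (lower-triangular with 1s on the diagonal, up to permutation), solve by back-substitution:
  V =
[[-1, 1, 1],
 [1, 0, 0],
 [1, 1, 0]]
  V a = (0, -2, 0)
Solving gives a = (-2, 2, -4).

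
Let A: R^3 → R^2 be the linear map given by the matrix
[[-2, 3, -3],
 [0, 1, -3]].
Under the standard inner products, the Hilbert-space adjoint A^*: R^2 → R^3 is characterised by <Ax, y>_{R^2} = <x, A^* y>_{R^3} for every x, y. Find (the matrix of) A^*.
A^* = A^T =
[[-2, 0],
 [3, 1],
 [-3, -3]]

For real matrices with standard dot products, the defining identity <Ax, y> = <x, A^* y> gives (Ax)^T y = x^T (A^*) y, i.e. x^T A^T y = x^T (A^*) y. Since this holds for all x, y, we must have A^* = A^T. Therefore
A^* =
[[-2, 0],
 [3, 1],
 [-3, -3]].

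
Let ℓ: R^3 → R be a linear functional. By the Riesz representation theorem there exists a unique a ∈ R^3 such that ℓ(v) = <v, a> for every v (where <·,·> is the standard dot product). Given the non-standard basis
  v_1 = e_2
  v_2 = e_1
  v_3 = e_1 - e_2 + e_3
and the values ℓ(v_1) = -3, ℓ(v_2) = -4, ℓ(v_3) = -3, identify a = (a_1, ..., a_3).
a = (-4, -3, -2)

Write a = (a_1, ..., a_3) in the standard basis. For each basis vector v_i, ℓ(v_i) = <v_i, a> is a linear equation in the a_j's. Collect the n equations into a matrix system V a = ℓ, where row i of V is v_i (expressed in the standard basis). Since V is invertible (lower-triangular with 1s on the diagonal, up to permutation), solve by back-substitution:
  V =
[[0, 1, 0],
 [1, 0, 0],
 [1, -1, 1]]
  V a = (-3, -4, -3)
Solving gives a = (-4, -3, -2).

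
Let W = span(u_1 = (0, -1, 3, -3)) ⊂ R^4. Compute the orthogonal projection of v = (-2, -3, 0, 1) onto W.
proj_W(v) = (0, 0, 0, 0)

Set up U = [u_1 | ... | u_1] ∈ R^(4×1). The projector onto W = col(U) is P = U (U^T U)^(-1) U^T.
Compute U^T U =
  [19],
and U^T v = (0).
Solve U^T U · c = U^T v for the coefficients: c = (0). The projection is proj_W(v) = U c.
Check: (v - proj_W(v)) · u_1 = 0  (should be 0).
Result: proj_W(v) = (0, 0, 0, 0).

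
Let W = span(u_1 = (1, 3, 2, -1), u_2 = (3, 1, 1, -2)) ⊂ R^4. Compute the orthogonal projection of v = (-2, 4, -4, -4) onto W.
proj_W(v) = (-4/25, 36/25, 22/25, -2/25)

Set up U = [u_1 | ... | u_2] ∈ R^(4×2). The projector onto W = col(U) is P = U (U^T U)^(-1) U^T.
Compute U^T U =
  [15, 10]
  [10, 15],
and U^T v = (6, 2).
Solve U^T U · c = U^T v for the coefficients: c = (14/25, -6/25). The projection is proj_W(v) = U c.
Check: (v - proj_W(v)) · u_1 = 0  (should be 0).
Check: (v - proj_W(v)) · u_2 = 0  (should be 0).
Result: proj_W(v) = (-4/25, 36/25, 22/25, -2/25).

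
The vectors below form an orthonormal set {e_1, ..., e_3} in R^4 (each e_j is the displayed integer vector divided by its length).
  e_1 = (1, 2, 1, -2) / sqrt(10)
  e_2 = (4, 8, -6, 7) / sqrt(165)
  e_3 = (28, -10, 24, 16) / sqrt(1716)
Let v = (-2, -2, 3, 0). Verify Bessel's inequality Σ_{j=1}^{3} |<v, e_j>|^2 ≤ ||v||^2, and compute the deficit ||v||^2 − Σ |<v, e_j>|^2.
Σ |<v, e_j>|^2 = 321/26; ||v||^2 = 17; deficit = 121/26

Write each e_j = u_j / sqrt(<u_j, u_j>) where u_j is the displayed integer vector. Then <v, e_j> = <v, u_j> / sqrt(<u_j, u_j>), so |<v, e_j>|^2 = <v, u_j>^2 / <u_j, u_j>.
Coefficients: <v, e_1> = -3/sqrt(10), <v, e_2> = -42/sqrt(165), <v, e_3> = 36/sqrt(1716).
Square and sum: Σ |<v, e_j>|^2 = 321/26.
Compute ||v||^2 = v·v = 17.
Deficit = 17 − 321/26 = 121/26 ≥ 0, confirming Bessel's inequality. (The deficit equals ||v − Σ <v,e_j> e_j||^2, the squared distance from v to span{e_j}.)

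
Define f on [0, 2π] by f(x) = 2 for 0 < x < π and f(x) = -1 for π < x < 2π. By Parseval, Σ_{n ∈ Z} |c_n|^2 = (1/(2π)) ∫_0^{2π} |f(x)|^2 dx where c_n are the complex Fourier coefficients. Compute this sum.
Σ |c_n|^2 = 5/2

Parseval equates the L^2 energy of f (normalised by 1/(2π)) with the ℓ^2 sum of its Fourier coefficients: (1/(2π)) ∫_0^{2π} |f|^2 = Σ |c_n|^2.
Compute the left side: (1/(2π)) [∫_0^π 2^2 dx + ∫_π^{2π} (-1)^2 dx] = (1/(2π)) · (4π + 1π) = (4 + 1)/2 = 5/2.
So Σ_{n ∈ Z} |c_n|^2 = 5/2.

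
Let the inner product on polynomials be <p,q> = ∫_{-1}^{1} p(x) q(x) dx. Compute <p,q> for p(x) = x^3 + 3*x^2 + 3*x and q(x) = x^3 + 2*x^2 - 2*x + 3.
<p,q> = 178/35

Expand the product: p(x)·q(x) = x^6 + 5*x^5 + 7*x^4 + 3*x^3 + 3*x^2 + 9*x.
∫_{-1}^{1} of each monomial x^k gives [2/(k+1) if k even, 0 if k odd]. Integrating term-by-term (or equivalently evaluating the antiderivative F(x) = x^7/7 + 5*x^6/6 + 7*x^5/5 + 3*x^4/4 + x^3 + 9*x^2/2 at the endpoints):
  F(1) − F(−1) = 3623/420 − (1487/420) = 178/35.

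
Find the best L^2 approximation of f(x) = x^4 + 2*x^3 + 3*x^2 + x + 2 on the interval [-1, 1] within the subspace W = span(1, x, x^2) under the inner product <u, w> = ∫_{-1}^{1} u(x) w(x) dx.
g(x) = 27*x^2/7 + 11*x/5 + 67/35

The best approximation g ∈ W is the orthogonal projection of f onto W. Writing g = a_0 + a_1 x + a_2 x^2, the coefficients solve the normal equations G · a = b where
  G_{ij} = <φ_i, φ_j> and b_i = <f, φ_i>, with φ_0 = 1, φ_1 = x, φ_2 = x^2.
G =
  [2, 0, 2/3]
  [0, 2/3, 0]
  [2/3, 0, 2/5],
b = (32/5, 22/15, 296/105).
Solving gives a_0 = 67/35, a_1 = 11/5, a_2 = 27/7, so
  g(x) = 27*x^2/7 + 11*x/5 + 67/35.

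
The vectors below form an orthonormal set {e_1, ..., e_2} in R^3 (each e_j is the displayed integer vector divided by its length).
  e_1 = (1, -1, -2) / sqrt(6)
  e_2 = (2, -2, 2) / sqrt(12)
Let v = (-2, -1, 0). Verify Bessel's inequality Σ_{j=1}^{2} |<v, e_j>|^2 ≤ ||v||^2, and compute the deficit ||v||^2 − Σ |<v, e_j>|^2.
Σ |<v, e_j>|^2 = 1/2; ||v||^2 = 5; deficit = 9/2

Write each e_j = u_j / sqrt(<u_j, u_j>) where u_j is the displayed integer vector. Then <v, e_j> = <v, u_j> / sqrt(<u_j, u_j>), so |<v, e_j>|^2 = <v, u_j>^2 / <u_j, u_j>.
Coefficients: <v, e_1> = -1/sqrt(6), <v, e_2> = -2/sqrt(12).
Square and sum: Σ |<v, e_j>|^2 = 1/2.
Compute ||v||^2 = v·v = 5.
Deficit = 5 − 1/2 = 9/2 ≥ 0, confirming Bessel's inequality. (The deficit equals ||v − Σ <v,e_j> e_j||^2, the squared distance from v to span{e_j}.)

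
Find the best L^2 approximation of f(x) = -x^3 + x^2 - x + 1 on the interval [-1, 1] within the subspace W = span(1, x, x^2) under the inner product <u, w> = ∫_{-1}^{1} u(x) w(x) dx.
g(x) = x^2 - 8*x/5 + 1

The best approximation g ∈ W is the orthogonal projection of f onto W. Writing g = a_0 + a_1 x + a_2 x^2, the coefficients solve the normal equations G · a = b where
  G_{ij} = <φ_i, φ_j> and b_i = <f, φ_i>, with φ_0 = 1, φ_1 = x, φ_2 = x^2.
G =
  [2, 0, 2/3]
  [0, 2/3, 0]
  [2/3, 0, 2/5],
b = (8/3, -16/15, 16/15).
Solving gives a_0 = 1, a_1 = -8/5, a_2 = 1, so
  g(x) = x^2 - 8*x/5 + 1.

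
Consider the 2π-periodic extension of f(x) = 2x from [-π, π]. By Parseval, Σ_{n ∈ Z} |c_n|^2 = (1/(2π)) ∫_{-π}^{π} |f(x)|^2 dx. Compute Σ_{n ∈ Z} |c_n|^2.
Σ |c_n|^2 = 4π^2/3

Expand and integrate term by term over [-π, π]:
  ∫ (2x)^2 dx = 4·(2π^3/3); ∫ 2·2·(0)·x dx = 0 (odd integrand); ∫ 0^2 dx = 0·2π.
So (1/(2π)) ∫_{-π}^{π} (2x)^2 dx = 4π^2/3 + 0 = 4π^2/3.
Parseval ⇒ Σ |c_n|^2 = 4π^2/3.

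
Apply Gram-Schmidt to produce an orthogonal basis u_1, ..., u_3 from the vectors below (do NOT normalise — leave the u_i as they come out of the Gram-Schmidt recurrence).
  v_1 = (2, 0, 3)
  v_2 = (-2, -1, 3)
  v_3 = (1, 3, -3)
Orthogonal basis:
  u_1 = (2, 0, 3)
  u_2 = (-36/13, -1, 24/13)
  u_3 = (-81/157, 324/157, 54/157)

Apply the Gram-Schmidt recurrence
  u_1 = v_1
  u_i = v_i − Σ_{j<i} ((v_i · u_j) / (u_j · u_j)) · u_j.

Step by step this gives:
  u_1 = (2, 0, 3)
  u_2 = (-36/13, -1, 24/13)
  u_3 = (-81/157, 324/157, 54/157)

Orthogonality check:
  u_2 · u_1 = 0 (should be 0)
  u_3 · u_1 = 0 (should be 0)
  u_3 · u_2 = 0 (should be 0)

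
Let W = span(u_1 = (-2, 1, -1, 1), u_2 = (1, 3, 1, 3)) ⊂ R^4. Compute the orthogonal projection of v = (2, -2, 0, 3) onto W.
proj_W(v) = (194/131, 57/131, 119/131, 57/131)

Set up U = [u_1 | ... | u_2] ∈ R^(4×2). The projector onto W = col(U) is P = U (U^T U)^(-1) U^T.
Compute U^T U =
  [7, 3]
  [3, 20],
and U^T v = (-3, 5).
Solve U^T U · c = U^T v for the coefficients: c = (-75/131, 44/131). The projection is proj_W(v) = U c.
Check: (v - proj_W(v)) · u_1 = 0  (should be 0).
Check: (v - proj_W(v)) · u_2 = 0  (should be 0).
Result: proj_W(v) = (194/131, 57/131, 119/131, 57/131).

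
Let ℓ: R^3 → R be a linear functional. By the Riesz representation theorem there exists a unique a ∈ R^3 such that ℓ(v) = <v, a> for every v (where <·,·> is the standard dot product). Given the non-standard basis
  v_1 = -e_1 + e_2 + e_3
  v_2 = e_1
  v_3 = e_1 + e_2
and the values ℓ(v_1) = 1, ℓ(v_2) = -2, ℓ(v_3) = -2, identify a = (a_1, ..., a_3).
a = (-2, 0, -1)

Write a = (a_1, ..., a_3) in the standard basis. For each basis vector v_i, ℓ(v_i) = <v_i, a> is a linear equation in the a_j's. Collect the n equations into a matrix system V a = ℓ, where row i of V is v_i (expressed in the standard basis). Since V is invertible (lower-triangular with 1s on the diagonal, up to permutation), solve by back-substitution:
  V =
[[-1, 1, 1],
 [1, 0, 0],
 [1, 1, 0]]
  V a = (1, -2, -2)
Solving gives a = (-2, 0, -1).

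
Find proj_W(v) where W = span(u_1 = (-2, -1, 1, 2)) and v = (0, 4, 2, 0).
proj_W(v) = (2/5, 1/5, -1/5, -2/5)

Set up U = [u_1 | ... | u_1] ∈ R^(4×1). The projector onto W = col(U) is P = U (U^T U)^(-1) U^T.
Compute U^T U =
  [10],
and U^T v = (-2).
Solve U^T U · c = U^T v for the coefficients: c = (-1/5). The projection is proj_W(v) = U c.
Check: (v - proj_W(v)) · u_1 = 0  (should be 0).
Result: proj_W(v) = (2/5, 1/5, -1/5, -2/5).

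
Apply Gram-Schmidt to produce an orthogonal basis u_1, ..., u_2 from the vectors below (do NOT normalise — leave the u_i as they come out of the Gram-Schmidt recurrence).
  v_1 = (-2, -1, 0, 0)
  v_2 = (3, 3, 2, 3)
Orthogonal basis:
  u_1 = (-2, -1, 0, 0)
  u_2 = (-3/5, 6/5, 2, 3)

Apply the Gram-Schmidt recurrence
  u_1 = v_1
  u_i = v_i − Σ_{j<i} ((v_i · u_j) / (u_j · u_j)) · u_j.

Step by step this gives:
  u_1 = (-2, -1, 0, 0)
  u_2 = (-3/5, 6/5, 2, 3)

Orthogonality check:
  u_2 · u_1 = 0 (should be 0)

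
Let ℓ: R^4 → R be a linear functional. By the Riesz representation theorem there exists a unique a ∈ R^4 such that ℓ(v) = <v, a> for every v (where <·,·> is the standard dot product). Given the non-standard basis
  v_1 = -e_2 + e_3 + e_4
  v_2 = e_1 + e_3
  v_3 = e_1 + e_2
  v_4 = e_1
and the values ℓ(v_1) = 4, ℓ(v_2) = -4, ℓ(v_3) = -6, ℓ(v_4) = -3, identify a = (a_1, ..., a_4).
a = (-3, -3, -1, 2)

Write a = (a_1, ..., a_4) in the standard basis. For each basis vector v_i, ℓ(v_i) = <v_i, a> is a linear equation in the a_j's. Collect the n equations into a matrix system V a = ℓ, where row i of V is v_i (expressed in the standard basis). Since V is invertible (lower-triangular with 1s on the diagonal, up to permutation), solve by back-substitution:
  V =
[[0, -1, 1, 1],
 [1, 0, 1, 0],
 [1, 1, 0, 0],
 [1, 0, 0, 0]]
  V a = (4, -4, -6, -3)
Solving gives a = (-3, -3, -1, 2).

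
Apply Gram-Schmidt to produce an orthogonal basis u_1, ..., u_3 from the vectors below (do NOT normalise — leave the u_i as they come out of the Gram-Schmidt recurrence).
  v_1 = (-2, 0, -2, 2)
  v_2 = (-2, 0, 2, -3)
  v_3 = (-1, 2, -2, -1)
Orthogonal basis:
  u_1 = (-2, 0, -2, 2)
  u_2 = (-3, 0, 1, -2)
  u_3 = (13/42, 2, -65/42, -26/21)

Apply the Gram-Schmidt recurrence
  u_1 = v_1
  u_i = v_i − Σ_{j<i} ((v_i · u_j) / (u_j · u_j)) · u_j.

Step by step this gives:
  u_1 = (-2, 0, -2, 2)
  u_2 = (-3, 0, 1, -2)
  u_3 = (13/42, 2, -65/42, -26/21)

Orthogonality check:
  u_2 · u_1 = 0 (should be 0)
  u_3 · u_1 = 0 (should be 0)
  u_3 · u_2 = 0 (should be 0)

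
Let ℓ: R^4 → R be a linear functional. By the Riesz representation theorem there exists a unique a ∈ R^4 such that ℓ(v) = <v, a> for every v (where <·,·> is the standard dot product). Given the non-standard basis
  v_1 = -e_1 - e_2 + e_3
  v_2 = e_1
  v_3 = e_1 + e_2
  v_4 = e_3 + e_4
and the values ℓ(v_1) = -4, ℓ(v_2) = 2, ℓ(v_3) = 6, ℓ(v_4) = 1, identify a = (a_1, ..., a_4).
a = (2, 4, 2, -1)

Write a = (a_1, ..., a_4) in the standard basis. For each basis vector v_i, ℓ(v_i) = <v_i, a> is a linear equation in the a_j's. Collect the n equations into a matrix system V a = ℓ, where row i of V is v_i (expressed in the standard basis). Since V is invertible (lower-triangular with 1s on the diagonal, up to permutation), solve by back-substitution:
  V =
[[-1, -1, 1, 0],
 [1, 0, 0, 0],
 [1, 1, 0, 0],
 [0, 0, 1, 1]]
  V a = (-4, 2, 6, 1)
Solving gives a = (2, 4, 2, -1).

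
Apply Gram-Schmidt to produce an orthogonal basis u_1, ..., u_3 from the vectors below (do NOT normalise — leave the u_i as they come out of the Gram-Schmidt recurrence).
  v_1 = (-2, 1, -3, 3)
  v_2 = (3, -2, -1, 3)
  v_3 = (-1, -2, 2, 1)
Orthogonal basis:
  u_1 = (-2, 1, -3, 3)
  u_2 = (77/23, -50/23, -11/23, 57/23)
  u_3 = (-841/513, -833/513, 853/513, 10/9)

Apply the Gram-Schmidt recurrence
  u_1 = v_1
  u_i = v_i − Σ_{j<i} ((v_i · u_j) / (u_j · u_j)) · u_j.

Step by step this gives:
  u_1 = (-2, 1, -3, 3)
  u_2 = (77/23, -50/23, -11/23, 57/23)
  u_3 = (-841/513, -833/513, 853/513, 10/9)

Orthogonality check:
  u_2 · u_1 = 0 (should be 0)
  u_3 · u_1 = 0 (should be 0)
  u_3 · u_2 = 0 (should be 0)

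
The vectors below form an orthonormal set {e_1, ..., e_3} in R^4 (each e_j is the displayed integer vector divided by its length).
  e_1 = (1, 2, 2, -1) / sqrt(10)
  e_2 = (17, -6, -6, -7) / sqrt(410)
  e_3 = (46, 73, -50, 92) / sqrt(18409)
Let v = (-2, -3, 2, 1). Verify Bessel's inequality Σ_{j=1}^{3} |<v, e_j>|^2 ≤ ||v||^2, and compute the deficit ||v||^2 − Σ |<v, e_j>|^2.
Σ |<v, e_j>|^2 = 4946/449; ||v||^2 = 18; deficit = 3136/449

Write each e_j = u_j / sqrt(<u_j, u_j>) where u_j is the displayed integer vector. Then <v, e_j> = <v, u_j> / sqrt(<u_j, u_j>), so |<v, e_j>|^2 = <v, u_j>^2 / <u_j, u_j>.
Coefficients: <v, e_1> = -5/sqrt(10), <v, e_2> = -35/sqrt(410), <v, e_3> = -319/sqrt(18409).
Square and sum: Σ |<v, e_j>|^2 = 4946/449.
Compute ||v||^2 = v·v = 18.
Deficit = 18 − 4946/449 = 3136/449 ≥ 0, confirming Bessel's inequality. (The deficit equals ||v − Σ <v,e_j> e_j||^2, the squared distance from v to span{e_j}.)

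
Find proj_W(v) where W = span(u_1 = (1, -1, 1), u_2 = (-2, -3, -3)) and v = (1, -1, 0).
proj_W(v) = (16/31, -67/62, 25/62)

Set up U = [u_1 | ... | u_2] ∈ R^(3×2). The projector onto W = col(U) is P = U (U^T U)^(-1) U^T.
Compute U^T U =
  [3, -2]
  [-2, 22],
and U^T v = (2, 1).
Solve U^T U · c = U^T v for the coefficients: c = (23/31, 7/62). The projection is proj_W(v) = U c.
Check: (v - proj_W(v)) · u_1 = 0  (should be 0).
Check: (v - proj_W(v)) · u_2 = 0  (should be 0).
Result: proj_W(v) = (16/31, -67/62, 25/62).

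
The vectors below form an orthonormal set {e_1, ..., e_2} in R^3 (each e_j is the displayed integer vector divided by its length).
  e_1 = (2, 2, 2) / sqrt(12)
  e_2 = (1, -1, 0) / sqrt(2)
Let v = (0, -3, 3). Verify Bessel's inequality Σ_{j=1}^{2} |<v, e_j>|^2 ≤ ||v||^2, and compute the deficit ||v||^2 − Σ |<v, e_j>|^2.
Σ |<v, e_j>|^2 = 9/2; ||v||^2 = 18; deficit = 27/2

Write each e_j = u_j / sqrt(<u_j, u_j>) where u_j is the displayed integer vector. Then <v, e_j> = <v, u_j> / sqrt(<u_j, u_j>), so |<v, e_j>|^2 = <v, u_j>^2 / <u_j, u_j>.
Coefficients: <v, e_1> = 0/sqrt(12), <v, e_2> = 3/sqrt(2).
Square and sum: Σ |<v, e_j>|^2 = 9/2.
Compute ||v||^2 = v·v = 18.
Deficit = 18 − 9/2 = 27/2 ≥ 0, confirming Bessel's inequality. (The deficit equals ||v − Σ <v,e_j> e_j||^2, the squared distance from v to span{e_j}.)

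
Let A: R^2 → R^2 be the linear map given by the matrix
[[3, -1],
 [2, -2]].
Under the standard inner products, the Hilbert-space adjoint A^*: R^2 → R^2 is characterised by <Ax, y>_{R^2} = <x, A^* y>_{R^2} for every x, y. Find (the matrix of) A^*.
A^* = A^T =
[[3, 2],
 [-1, -2]]

For real matrices with standard dot products, the defining identity <Ax, y> = <x, A^* y> gives (Ax)^T y = x^T (A^*) y, i.e. x^T A^T y = x^T (A^*) y. Since this holds for all x, y, we must have A^* = A^T. Therefore
A^* =
[[3, 2],
 [-1, -2]].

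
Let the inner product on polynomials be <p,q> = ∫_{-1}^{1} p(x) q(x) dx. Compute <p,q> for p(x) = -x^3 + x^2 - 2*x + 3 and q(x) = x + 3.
<p,q> = 274/15

Expand the product: p(x)·q(x) = -x^4 - 2*x^3 + x^2 - 3*x + 9.
∫_{-1}^{1} of each monomial x^k gives [2/(k+1) if k even, 0 if k odd]. Integrating term-by-term (or equivalently evaluating the antiderivative F(x) = -x^5/5 - x^4/2 + x^3/3 - 3*x^2/2 + 9*x at the endpoints):
  F(1) − F(−1) = 107/15 − (-167/15) = 274/15.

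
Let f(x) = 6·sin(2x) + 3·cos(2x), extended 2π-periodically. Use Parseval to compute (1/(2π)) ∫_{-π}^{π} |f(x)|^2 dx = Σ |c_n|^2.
Σ |c_n|^2 = 45/2

Expand |f|^2 and use orthogonality of {sin(nx), cos(mx)} on [-π, π]:
  ∫_{-π}^{π} sin(nx)^2 dx = π, ∫ cos(mx)^2 dx = π, and cross terms integrate to 0.
So ∫_{-π}^{π} f(x)^2 dx = 6^2 · π + 3^2 · π = (36 + 9)π.
Divide by 2π: (36 + 9)/2 = 45/2.
By Parseval, this equals Σ |c_n|^2.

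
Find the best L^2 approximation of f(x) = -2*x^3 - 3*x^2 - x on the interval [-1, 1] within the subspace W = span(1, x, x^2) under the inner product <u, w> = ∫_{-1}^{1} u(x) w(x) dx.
g(x) = -3*x^2 - 11*x/5

The best approximation g ∈ W is the orthogonal projection of f onto W. Writing g = a_0 + a_1 x + a_2 x^2, the coefficients solve the normal equations G · a = b where
  G_{ij} = <φ_i, φ_j> and b_i = <f, φ_i>, with φ_0 = 1, φ_1 = x, φ_2 = x^2.
G =
  [2, 0, 2/3]
  [0, 2/3, 0]
  [2/3, 0, 2/5],
b = (-2, -22/15, -6/5).
Solving gives a_0 = 0, a_1 = -11/5, a_2 = -3, so
  g(x) = -3*x^2 - 11*x/5.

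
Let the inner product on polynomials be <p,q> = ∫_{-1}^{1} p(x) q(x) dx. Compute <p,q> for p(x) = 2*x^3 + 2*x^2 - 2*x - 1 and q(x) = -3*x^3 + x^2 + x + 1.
<p,q> = -8/21

Expand the product: p(x)·q(x) = -6*x^6 - 4*x^5 + 10*x^4 + 5*x^3 - x^2 - 3*x - 1.
∫_{-1}^{1} of each monomial x^k gives [2/(k+1) if k even, 0 if k odd]. Integrating term-by-term (or equivalently evaluating the antiderivative F(x) = -6*x^7/7 - 2*x^6/3 + 2*x^5 + 5*x^4/4 - x^3/3 - 3*x^2/2 - x at the endpoints):
  F(1) − F(−1) = -31/28 − (-61/84) = -8/21.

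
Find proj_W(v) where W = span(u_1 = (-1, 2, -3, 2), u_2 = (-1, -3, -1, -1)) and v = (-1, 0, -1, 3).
proj_W(v) = (-69/100, 83/100, -37/20, 21/20)

Set up U = [u_1 | ... | u_2] ∈ R^(4×2). The projector onto W = col(U) is P = U (U^T U)^(-1) U^T.
Compute U^T U =
  [18, -4]
  [-4, 12],
and U^T v = (10, -1).
Solve U^T U · c = U^T v for the coefficients: c = (29/50, 11/100). The projection is proj_W(v) = U c.
Check: (v - proj_W(v)) · u_1 = 0  (should be 0).
Check: (v - proj_W(v)) · u_2 = 0  (should be 0).
Result: proj_W(v) = (-69/100, 83/100, -37/20, 21/20).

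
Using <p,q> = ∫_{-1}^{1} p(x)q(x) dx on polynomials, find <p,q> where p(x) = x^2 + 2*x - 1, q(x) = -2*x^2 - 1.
<p,q> = 28/15

Expand the product: p(x)·q(x) = -2*x^4 - 4*x^3 + x^2 - 2*x + 1.
∫_{-1}^{1} of each monomial x^k gives [2/(k+1) if k even, 0 if k odd]. Integrating term-by-term (or equivalently evaluating the antiderivative F(x) = -2*x^5/5 - x^4 + x^3/3 - x^2 + x at the endpoints):
  F(1) − F(−1) = -16/15 − (-44/15) = 28/15.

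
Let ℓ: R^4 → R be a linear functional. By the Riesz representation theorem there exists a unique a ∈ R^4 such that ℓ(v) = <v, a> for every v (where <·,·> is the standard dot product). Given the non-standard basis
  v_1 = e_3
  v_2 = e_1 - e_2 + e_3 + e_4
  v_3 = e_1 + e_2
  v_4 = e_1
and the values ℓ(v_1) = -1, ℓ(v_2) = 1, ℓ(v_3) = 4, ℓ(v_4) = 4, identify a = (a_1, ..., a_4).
a = (4, 0, -1, -2)

Write a = (a_1, ..., a_4) in the standard basis. For each basis vector v_i, ℓ(v_i) = <v_i, a> is a linear equation in the a_j's. Collect the n equations into a matrix system V a = ℓ, where row i of V is v_i (expressed in the standard basis). Since V is invertible (lower-triangular with 1s on the diagonal, up to permutation), solve by back-substitution:
  V =
[[0, 0, 1, 0],
 [1, -1, 1, 1],
 [1, 1, 0, 0],
 [1, 0, 0, 0]]
  V a = (-1, 1, 4, 4)
Solving gives a = (4, 0, -1, -2).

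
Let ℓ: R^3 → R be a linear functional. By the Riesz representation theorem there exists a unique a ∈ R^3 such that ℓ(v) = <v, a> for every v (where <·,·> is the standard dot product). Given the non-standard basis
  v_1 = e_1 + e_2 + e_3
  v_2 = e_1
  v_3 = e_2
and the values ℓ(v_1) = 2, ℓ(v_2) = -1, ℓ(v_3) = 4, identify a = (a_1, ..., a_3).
a = (-1, 4, -1)

Write a = (a_1, ..., a_3) in the standard basis. For each basis vector v_i, ℓ(v_i) = <v_i, a> is a linear equation in the a_j's. Collect the n equations into a matrix system V a = ℓ, where row i of V is v_i (expressed in the standard basis). Since V is invertible (lower-triangular with 1s on the diagonal, up to permutation), solve by back-substitution:
  V =
[[1, 1, 1],
 [1, 0, 0],
 [0, 1, 0]]
  V a = (2, -1, 4)
Solving gives a = (-1, 4, -1).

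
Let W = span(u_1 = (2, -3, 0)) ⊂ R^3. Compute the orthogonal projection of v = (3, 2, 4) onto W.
proj_W(v) = (0, 0, 0)

Set up U = [u_1 | ... | u_1] ∈ R^(3×1). The projector onto W = col(U) is P = U (U^T U)^(-1) U^T.
Compute U^T U =
  [13],
and U^T v = (0).
Solve U^T U · c = U^T v for the coefficients: c = (0). The projection is proj_W(v) = U c.
Check: (v - proj_W(v)) · u_1 = 0  (should be 0).
Result: proj_W(v) = (0, 0, 0).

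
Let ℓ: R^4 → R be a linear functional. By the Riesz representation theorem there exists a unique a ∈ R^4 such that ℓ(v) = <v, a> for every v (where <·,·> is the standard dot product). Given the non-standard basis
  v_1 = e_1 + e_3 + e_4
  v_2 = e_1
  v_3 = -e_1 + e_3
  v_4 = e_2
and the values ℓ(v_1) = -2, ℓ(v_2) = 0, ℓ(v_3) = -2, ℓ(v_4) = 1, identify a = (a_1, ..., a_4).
a = (0, 1, -2, 0)

Write a = (a_1, ..., a_4) in the standard basis. For each basis vector v_i, ℓ(v_i) = <v_i, a> is a linear equation in the a_j's. Collect the n equations into a matrix system V a = ℓ, where row i of V is v_i (expressed in the standard basis). Since V is invertible (lower-triangular with 1s on the diagonal, up to permutation), solve by back-substitution:
  V =
[[1, 0, 1, 1],
 [1, 0, 0, 0],
 [-1, 0, 1, 0],
 [0, 1, 0, 0]]
  V a = (-2, 0, -2, 1)
Solving gives a = (0, 1, -2, 0).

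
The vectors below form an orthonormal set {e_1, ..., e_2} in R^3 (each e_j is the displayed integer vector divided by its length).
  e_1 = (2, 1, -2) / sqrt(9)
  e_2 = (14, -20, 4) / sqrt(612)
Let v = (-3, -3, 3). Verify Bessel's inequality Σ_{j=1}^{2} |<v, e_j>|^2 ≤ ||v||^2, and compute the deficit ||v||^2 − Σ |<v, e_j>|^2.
Σ |<v, e_j>|^2 = 450/17; ||v||^2 = 27; deficit = 9/17

Write each e_j = u_j / sqrt(<u_j, u_j>) where u_j is the displayed integer vector. Then <v, e_j> = <v, u_j> / sqrt(<u_j, u_j>), so |<v, e_j>|^2 = <v, u_j>^2 / <u_j, u_j>.
Coefficients: <v, e_1> = -15/sqrt(9), <v, e_2> = 30/sqrt(612).
Square and sum: Σ |<v, e_j>|^2 = 450/17.
Compute ||v||^2 = v·v = 27.
Deficit = 27 − 450/17 = 9/17 ≥ 0, confirming Bessel's inequality. (The deficit equals ||v − Σ <v,e_j> e_j||^2, the squared distance from v to span{e_j}.)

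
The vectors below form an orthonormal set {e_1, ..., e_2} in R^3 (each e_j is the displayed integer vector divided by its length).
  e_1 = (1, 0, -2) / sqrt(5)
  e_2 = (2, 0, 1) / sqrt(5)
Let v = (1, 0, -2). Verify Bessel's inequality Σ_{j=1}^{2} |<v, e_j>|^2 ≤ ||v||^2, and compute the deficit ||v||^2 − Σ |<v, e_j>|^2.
Σ |<v, e_j>|^2 = 5; ||v||^2 = 5; deficit = 0

Write each e_j = u_j / sqrt(<u_j, u_j>) where u_j is the displayed integer vector. Then <v, e_j> = <v, u_j> / sqrt(<u_j, u_j>), so |<v, e_j>|^2 = <v, u_j>^2 / <u_j, u_j>.
Coefficients: <v, e_1> = 5/sqrt(5), <v, e_2> = 0/sqrt(5).
Square and sum: Σ |<v, e_j>|^2 = 5.
Compute ||v||^2 = v·v = 5.
Deficit = 5 − 5 = 0 ≥ 0, confirming Bessel's inequality. (The deficit equals ||v − Σ <v,e_j> e_j||^2, the squared distance from v to span{e_j}.)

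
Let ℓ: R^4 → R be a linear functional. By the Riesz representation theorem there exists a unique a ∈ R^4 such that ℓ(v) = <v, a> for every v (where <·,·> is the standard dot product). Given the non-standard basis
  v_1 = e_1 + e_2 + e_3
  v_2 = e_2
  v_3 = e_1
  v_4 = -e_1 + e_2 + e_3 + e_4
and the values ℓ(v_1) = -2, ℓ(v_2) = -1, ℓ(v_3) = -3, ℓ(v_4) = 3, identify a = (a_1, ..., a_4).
a = (-3, -1, 2, -1)

Write a = (a_1, ..., a_4) in the standard basis. For each basis vector v_i, ℓ(v_i) = <v_i, a> is a linear equation in the a_j's. Collect the n equations into a matrix system V a = ℓ, where row i of V is v_i (expressed in the standard basis). Since V is invertible (lower-triangular with 1s on the diagonal, up to permutation), solve by back-substitution:
  V =
[[1, 1, 1, 0],
 [0, 1, 0, 0],
 [1, 0, 0, 0],
 [-1, 1, 1, 1]]
  V a = (-2, -1, -3, 3)
Solving gives a = (-3, -1, 2, -1).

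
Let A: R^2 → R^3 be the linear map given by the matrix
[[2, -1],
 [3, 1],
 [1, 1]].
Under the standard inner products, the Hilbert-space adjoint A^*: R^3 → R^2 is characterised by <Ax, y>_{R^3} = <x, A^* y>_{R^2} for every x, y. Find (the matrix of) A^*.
A^* = A^T =
[[2, 3, 1],
 [-1, 1, 1]]

For real matrices with standard dot products, the defining identity <Ax, y> = <x, A^* y> gives (Ax)^T y = x^T (A^*) y, i.e. x^T A^T y = x^T (A^*) y. Since this holds for all x, y, we must have A^* = A^T. Therefore
A^* =
[[2, 3, 1],
 [-1, 1, 1]].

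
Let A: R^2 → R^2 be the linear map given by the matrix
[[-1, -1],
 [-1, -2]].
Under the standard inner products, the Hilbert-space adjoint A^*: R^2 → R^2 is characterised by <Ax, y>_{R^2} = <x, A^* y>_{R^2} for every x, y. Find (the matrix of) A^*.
A^* = A^T =
[[-1, -1],
 [-1, -2]]

For real matrices with standard dot products, the defining identity <Ax, y> = <x, A^* y> gives (Ax)^T y = x^T (A^*) y, i.e. x^T A^T y = x^T (A^*) y. Since this holds for all x, y, we must have A^* = A^T. Therefore
A^* =
[[-1, -1],
 [-1, -2]].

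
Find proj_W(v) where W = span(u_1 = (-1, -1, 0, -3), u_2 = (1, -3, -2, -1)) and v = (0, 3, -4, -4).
proj_W(v) = (-33/35, -3/5, 6/35, -87/35)

Set up U = [u_1 | ... | u_2] ∈ R^(4×2). The projector onto W = col(U) is P = U (U^T U)^(-1) U^T.
Compute U^T U =
  [11, 5]
  [5, 15],
and U^T v = (9, 3).
Solve U^T U · c = U^T v for the coefficients: c = (6/7, -3/35). The projection is proj_W(v) = U c.
Check: (v - proj_W(v)) · u_1 = 0  (should be 0).
Check: (v - proj_W(v)) · u_2 = 0  (should be 0).
Result: proj_W(v) = (-33/35, -3/5, 6/35, -87/35).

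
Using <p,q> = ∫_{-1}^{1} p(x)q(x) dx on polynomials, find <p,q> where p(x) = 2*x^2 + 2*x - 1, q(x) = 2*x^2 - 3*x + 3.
<p,q> = -86/15

Expand the product: p(x)·q(x) = 4*x^4 - 2*x^3 - 2*x^2 + 9*x - 3.
∫_{-1}^{1} of each monomial x^k gives [2/(k+1) if k even, 0 if k odd]. Integrating term-by-term (or equivalently evaluating the antiderivative F(x) = 4*x^5/5 - x^4/2 - 2*x^3/3 + 9*x^2/2 - 3*x at the endpoints):
  F(1) − F(−1) = 17/15 − (103/15) = -86/15.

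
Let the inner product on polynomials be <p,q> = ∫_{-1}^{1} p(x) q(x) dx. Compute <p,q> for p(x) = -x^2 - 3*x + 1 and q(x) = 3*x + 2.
<p,q> = -10/3

Expand the product: p(x)·q(x) = -3*x^3 - 11*x^2 - 3*x + 2.
∫_{-1}^{1} of each monomial x^k gives [2/(k+1) if k even, 0 if k odd]. Integrating term-by-term (or equivalently evaluating the antiderivative F(x) = -3*x^4/4 - 11*x^3/3 - 3*x^2/2 + 2*x at the endpoints):
  F(1) − F(−1) = -47/12 − (-7/12) = -10/3.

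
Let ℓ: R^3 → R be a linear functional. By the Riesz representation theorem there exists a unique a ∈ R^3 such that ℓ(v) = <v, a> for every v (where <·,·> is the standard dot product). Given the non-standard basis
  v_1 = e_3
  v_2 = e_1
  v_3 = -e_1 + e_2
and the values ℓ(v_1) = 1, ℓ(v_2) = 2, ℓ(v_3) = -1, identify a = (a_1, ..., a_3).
a = (2, 1, 1)

Write a = (a_1, ..., a_3) in the standard basis. For each basis vector v_i, ℓ(v_i) = <v_i, a> is a linear equation in the a_j's. Collect the n equations into a matrix system V a = ℓ, where row i of V is v_i (expressed in the standard basis). Since V is invertible (lower-triangular with 1s on the diagonal, up to permutation), solve by back-substitution:
  V =
[[0, 0, 1],
 [1, 0, 0],
 [-1, 1, 0]]
  V a = (1, 2, -1)
Solving gives a = (2, 1, 1).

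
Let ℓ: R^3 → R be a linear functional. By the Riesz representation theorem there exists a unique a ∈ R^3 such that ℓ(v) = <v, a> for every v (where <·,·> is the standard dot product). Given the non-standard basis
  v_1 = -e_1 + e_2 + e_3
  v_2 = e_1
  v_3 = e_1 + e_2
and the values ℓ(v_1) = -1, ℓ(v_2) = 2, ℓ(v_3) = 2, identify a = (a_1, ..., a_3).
a = (2, 0, 1)

Write a = (a_1, ..., a_3) in the standard basis. For each basis vector v_i, ℓ(v_i) = <v_i, a> is a linear equation in the a_j's. Collect the n equations into a matrix system V a = ℓ, where row i of V is v_i (expressed in the standard basis). Since V is invertible (lower-triangular with 1s on the diagonal, up to permutation), solve by back-substitution:
  V =
[[-1, 1, 1],
 [1, 0, 0],
 [1, 1, 0]]
  V a = (-1, 2, 2)
Solving gives a = (2, 0, 1).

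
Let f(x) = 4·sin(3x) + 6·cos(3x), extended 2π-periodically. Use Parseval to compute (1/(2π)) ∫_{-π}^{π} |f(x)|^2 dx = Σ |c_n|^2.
Σ |c_n|^2 = 26

Expand |f|^2 and use orthogonality of {sin(nx), cos(mx)} on [-π, π]:
  ∫_{-π}^{π} sin(nx)^2 dx = π, ∫ cos(mx)^2 dx = π, and cross terms integrate to 0.
So ∫_{-π}^{π} f(x)^2 dx = 4^2 · π + 6^2 · π = (16 + 36)π.
Divide by 2π: (16 + 36)/2 = 26.
By Parseval, this equals Σ |c_n|^2.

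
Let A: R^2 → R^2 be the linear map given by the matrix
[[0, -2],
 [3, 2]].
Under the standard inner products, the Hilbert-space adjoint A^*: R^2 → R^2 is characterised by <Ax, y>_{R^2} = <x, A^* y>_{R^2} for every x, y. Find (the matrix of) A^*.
A^* = A^T =
[[0, 3],
 [-2, 2]]

For real matrices with standard dot products, the defining identity <Ax, y> = <x, A^* y> gives (Ax)^T y = x^T (A^*) y, i.e. x^T A^T y = x^T (A^*) y. Since this holds for all x, y, we must have A^* = A^T. Therefore
A^* =
[[0, 3],
 [-2, 2]].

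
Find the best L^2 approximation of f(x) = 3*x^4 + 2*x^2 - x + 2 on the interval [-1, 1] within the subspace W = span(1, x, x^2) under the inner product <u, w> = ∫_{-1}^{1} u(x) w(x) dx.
g(x) = 32*x^2/7 - x + 61/35

The best approximation g ∈ W is the orthogonal projection of f onto W. Writing g = a_0 + a_1 x + a_2 x^2, the coefficients solve the normal equations G · a = b where
  G_{ij} = <φ_i, φ_j> and b_i = <f, φ_i>, with φ_0 = 1, φ_1 = x, φ_2 = x^2.
G =
  [2, 0, 2/3]
  [0, 2/3, 0]
  [2/3, 0, 2/5],
b = (98/15, -2/3, 314/105).
Solving gives a_0 = 61/35, a_1 = -1, a_2 = 32/7, so
  g(x) = 32*x^2/7 - x + 61/35.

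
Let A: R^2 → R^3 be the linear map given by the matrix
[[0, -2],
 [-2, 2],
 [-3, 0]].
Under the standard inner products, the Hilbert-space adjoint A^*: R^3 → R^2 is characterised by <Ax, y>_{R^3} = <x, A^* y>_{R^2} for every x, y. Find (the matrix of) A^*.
A^* = A^T =
[[0, -2, -3],
 [-2, 2, 0]]

For real matrices with standard dot products, the defining identity <Ax, y> = <x, A^* y> gives (Ax)^T y = x^T (A^*) y, i.e. x^T A^T y = x^T (A^*) y. Since this holds for all x, y, we must have A^* = A^T. Therefore
A^* =
[[0, -2, -3],
 [-2, 2, 0]].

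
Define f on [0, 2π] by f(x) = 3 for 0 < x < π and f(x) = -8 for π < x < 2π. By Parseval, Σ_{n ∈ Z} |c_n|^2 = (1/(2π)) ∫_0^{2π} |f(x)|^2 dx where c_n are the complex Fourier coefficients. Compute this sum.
Σ |c_n|^2 = 73/2

Parseval equates the L^2 energy of f (normalised by 1/(2π)) with the ℓ^2 sum of its Fourier coefficients: (1/(2π)) ∫_0^{2π} |f|^2 = Σ |c_n|^2.
Compute the left side: (1/(2π)) [∫_0^π 3^2 dx + ∫_π^{2π} (-8)^2 dx] = (1/(2π)) · (9π + 64π) = (9 + 64)/2 = 73/2.
So Σ_{n ∈ Z} |c_n|^2 = 73/2.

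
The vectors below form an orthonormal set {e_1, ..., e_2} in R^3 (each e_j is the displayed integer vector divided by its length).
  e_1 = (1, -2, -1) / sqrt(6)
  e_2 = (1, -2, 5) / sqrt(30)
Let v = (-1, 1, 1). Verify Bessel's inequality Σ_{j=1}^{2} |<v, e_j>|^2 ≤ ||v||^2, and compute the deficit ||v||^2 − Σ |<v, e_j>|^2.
Σ |<v, e_j>|^2 = 14/5; ||v||^2 = 3; deficit = 1/5

Write each e_j = u_j / sqrt(<u_j, u_j>) where u_j is the displayed integer vector. Then <v, e_j> = <v, u_j> / sqrt(<u_j, u_j>), so |<v, e_j>|^2 = <v, u_j>^2 / <u_j, u_j>.
Coefficients: <v, e_1> = -4/sqrt(6), <v, e_2> = 2/sqrt(30).
Square and sum: Σ |<v, e_j>|^2 = 14/5.
Compute ||v||^2 = v·v = 3.
Deficit = 3 − 14/5 = 1/5 ≥ 0, confirming Bessel's inequality. (The deficit equals ||v − Σ <v,e_j> e_j||^2, the squared distance from v to span{e_j}.)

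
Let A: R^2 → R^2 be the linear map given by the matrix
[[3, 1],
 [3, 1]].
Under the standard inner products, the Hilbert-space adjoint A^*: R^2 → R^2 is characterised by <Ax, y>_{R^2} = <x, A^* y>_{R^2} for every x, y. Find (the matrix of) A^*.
A^* = A^T =
[[3, 3],
 [1, 1]]

For real matrices with standard dot products, the defining identity <Ax, y> = <x, A^* y> gives (Ax)^T y = x^T (A^*) y, i.e. x^T A^T y = x^T (A^*) y. Since this holds for all x, y, we must have A^* = A^T. Therefore
A^* =
[[3, 3],
 [1, 1]].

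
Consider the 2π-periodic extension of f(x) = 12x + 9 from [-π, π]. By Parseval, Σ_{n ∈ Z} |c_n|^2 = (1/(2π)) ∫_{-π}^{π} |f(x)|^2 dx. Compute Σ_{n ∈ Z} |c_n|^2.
Σ |c_n|^2 = 48π^2 + 81

Expand and integrate term by term over [-π, π]:
  ∫ (12x)^2 dx = 144·(2π^3/3); ∫ 2·12·(9)·x dx = 0 (odd integrand); ∫ 9^2 dx = 81·2π.
So (1/(2π)) ∫_{-π}^{π} (12x + 9)^2 dx = 144π^2/3 + 81 = 48π^2 + 81.
Parseval ⇒ Σ |c_n|^2 = 48π^2 + 81.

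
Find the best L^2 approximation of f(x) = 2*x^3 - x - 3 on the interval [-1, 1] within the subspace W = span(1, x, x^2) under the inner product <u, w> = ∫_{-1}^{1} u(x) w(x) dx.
g(x) = x/5 - 3

The best approximation g ∈ W is the orthogonal projection of f onto W. Writing g = a_0 + a_1 x + a_2 x^2, the coefficients solve the normal equations G · a = b where
  G_{ij} = <φ_i, φ_j> and b_i = <f, φ_i>, with φ_0 = 1, φ_1 = x, φ_2 = x^2.
G =
  [2, 0, 2/3]
  [0, 2/3, 0]
  [2/3, 0, 2/5],
b = (-6, 2/15, -2).
Solving gives a_0 = -3, a_1 = 1/5, a_2 = 0, so
  g(x) = x/5 - 3.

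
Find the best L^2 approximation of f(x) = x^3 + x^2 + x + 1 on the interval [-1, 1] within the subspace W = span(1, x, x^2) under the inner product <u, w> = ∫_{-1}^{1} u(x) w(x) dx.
g(x) = x^2 + 8*x/5 + 1

The best approximation g ∈ W is the orthogonal projection of f onto W. Writing g = a_0 + a_1 x + a_2 x^2, the coefficients solve the normal equations G · a = b where
  G_{ij} = <φ_i, φ_j> and b_i = <f, φ_i>, with φ_0 = 1, φ_1 = x, φ_2 = x^2.
G =
  [2, 0, 2/3]
  [0, 2/3, 0]
  [2/3, 0, 2/5],
b = (8/3, 16/15, 16/15).
Solving gives a_0 = 1, a_1 = 8/5, a_2 = 1, so
  g(x) = x^2 + 8*x/5 + 1.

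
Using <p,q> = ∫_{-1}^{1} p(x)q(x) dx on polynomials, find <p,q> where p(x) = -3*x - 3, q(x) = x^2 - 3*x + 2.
<p,q> = -8

Expand the product: p(x)·q(x) = -3*x^3 + 6*x^2 + 3*x - 6.
∫_{-1}^{1} of each monomial x^k gives [2/(k+1) if k even, 0 if k odd]. Integrating term-by-term (or equivalently evaluating the antiderivative F(x) = -3*x^4/4 + 2*x^3 + 3*x^2/2 - 6*x at the endpoints):
  F(1) − F(−1) = -13/4 − (19/4) = -8.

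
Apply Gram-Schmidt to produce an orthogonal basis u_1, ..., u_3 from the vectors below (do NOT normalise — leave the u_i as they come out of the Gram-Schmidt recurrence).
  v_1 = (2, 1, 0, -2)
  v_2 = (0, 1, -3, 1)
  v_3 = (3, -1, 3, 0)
Orthogonal basis:
  u_1 = (2, 1, 0, -2)
  u_2 = (2/9, 10/9, -3, 7/9)
  u_3 = (102/49, -29/49, 39/98, 25/14)

Apply the Gram-Schmidt recurrence
  u_1 = v_1
  u_i = v_i − Σ_{j<i} ((v_i · u_j) / (u_j · u_j)) · u_j.

Step by step this gives:
  u_1 = (2, 1, 0, -2)
  u_2 = (2/9, 10/9, -3, 7/9)
  u_3 = (102/49, -29/49, 39/98, 25/14)

Orthogonality check:
  u_2 · u_1 = 0 (should be 0)
  u_3 · u_1 = 0 (should be 0)
  u_3 · u_2 = 0 (should be 0)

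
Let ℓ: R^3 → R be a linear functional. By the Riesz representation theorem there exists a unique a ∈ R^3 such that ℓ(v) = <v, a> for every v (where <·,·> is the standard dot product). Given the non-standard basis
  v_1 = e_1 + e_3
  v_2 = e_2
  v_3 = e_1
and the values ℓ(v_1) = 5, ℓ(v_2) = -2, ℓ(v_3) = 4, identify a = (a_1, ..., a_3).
a = (4, -2, 1)

Write a = (a_1, ..., a_3) in the standard basis. For each basis vector v_i, ℓ(v_i) = <v_i, a> is a linear equation in the a_j's. Collect the n equations into a matrix system V a = ℓ, where row i of V is v_i (expressed in the standard basis). Since V is invertible (lower-triangular with 1s on the diagonal, up to permutation), solve by back-substitution:
  V =
[[1, 0, 1],
 [0, 1, 0],
 [1, 0, 0]]
  V a = (5, -2, 4)
Solving gives a = (4, -2, 1).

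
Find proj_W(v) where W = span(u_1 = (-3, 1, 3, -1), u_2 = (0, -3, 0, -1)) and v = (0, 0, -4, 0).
proj_W(v) = (90/49, -12/49, -90/49, 36/49)

Set up U = [u_1 | ... | u_2] ∈ R^(4×2). The projector onto W = col(U) is P = U (U^T U)^(-1) U^T.
Compute U^T U =
  [20, -2]
  [-2, 10],
and U^T v = (-12, 0).
Solve U^T U · c = U^T v for the coefficients: c = (-30/49, -6/49). The projection is proj_W(v) = U c.
Check: (v - proj_W(v)) · u_1 = 0  (should be 0).
Check: (v - proj_W(v)) · u_2 = 0  (should be 0).
Result: proj_W(v) = (90/49, -12/49, -90/49, 36/49).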